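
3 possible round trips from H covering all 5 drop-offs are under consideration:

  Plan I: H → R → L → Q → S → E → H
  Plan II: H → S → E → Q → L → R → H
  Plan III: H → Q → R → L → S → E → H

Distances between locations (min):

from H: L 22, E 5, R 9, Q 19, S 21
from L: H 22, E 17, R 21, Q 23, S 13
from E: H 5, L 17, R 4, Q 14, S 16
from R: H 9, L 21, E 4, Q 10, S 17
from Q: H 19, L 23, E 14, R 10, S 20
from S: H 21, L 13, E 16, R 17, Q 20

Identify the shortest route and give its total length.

Plan I: 9 + 21 + 23 + 20 + 16 + 5 = 94
Plan II: 21 + 16 + 14 + 23 + 21 + 9 = 104
Plan III: 19 + 10 + 21 + 13 + 16 + 5 = 84

84 min — Plan III is the shortest.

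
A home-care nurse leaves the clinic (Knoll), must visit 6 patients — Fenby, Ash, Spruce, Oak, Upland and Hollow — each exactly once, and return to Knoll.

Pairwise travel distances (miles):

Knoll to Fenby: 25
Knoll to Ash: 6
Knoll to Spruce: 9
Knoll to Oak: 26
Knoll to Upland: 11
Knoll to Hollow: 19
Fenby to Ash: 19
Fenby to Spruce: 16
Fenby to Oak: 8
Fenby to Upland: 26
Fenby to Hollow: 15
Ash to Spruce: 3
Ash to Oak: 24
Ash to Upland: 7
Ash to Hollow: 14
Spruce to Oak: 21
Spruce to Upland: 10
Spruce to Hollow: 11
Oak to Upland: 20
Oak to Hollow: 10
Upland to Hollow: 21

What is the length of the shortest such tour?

With 6 stops there are 6!/2 = 360 distinct round trips (a route and its reverse cost the same).
Knoll-Fenby-Ash-Spruce-Oak-Upland-Hollow-Knoll: 25+19+3+21+20+21+19 = 128
Knoll-Fenby-Ash-Spruce-Oak-Hollow-Upland-Knoll: 25+19+3+21+10+21+11 = 110
Knoll-Fenby-Ash-Spruce-Upland-Oak-Hollow-Knoll: 25+19+3+10+20+10+19 = 106
Knoll-Fenby-Ash-Spruce-Upland-Hollow-Oak-Knoll: 25+19+3+10+21+10+26 = 114
Knoll-Fenby-Ash-Spruce-Hollow-Oak-Upland-Knoll: 25+19+3+11+10+20+11 = 99
Knoll-Fenby-Ash-Spruce-Hollow-Upland-Oak-Knoll: 25+19+3+11+21+20+26 = 125
Knoll-Fenby-Ash-Oak-Spruce-Upland-Hollow-Knoll: 25+19+24+21+10+21+19 = 139
Knoll-Fenby-Ash-Oak-Spruce-Hollow-Upland-Knoll: 25+19+24+21+11+21+11 = 132
… (352 more)
Knoll-Ash-Spruce-Hollow-Fenby-Oak-Upland-Knoll: 6+3+11+15+8+20+11 = 74  ← best
The minimum is 74.
One optimal route: Knoll → Ash → Spruce → Hollow → Fenby → Oak → Upland → Knoll (or its reverse).

Shortest round trip = 74 miles.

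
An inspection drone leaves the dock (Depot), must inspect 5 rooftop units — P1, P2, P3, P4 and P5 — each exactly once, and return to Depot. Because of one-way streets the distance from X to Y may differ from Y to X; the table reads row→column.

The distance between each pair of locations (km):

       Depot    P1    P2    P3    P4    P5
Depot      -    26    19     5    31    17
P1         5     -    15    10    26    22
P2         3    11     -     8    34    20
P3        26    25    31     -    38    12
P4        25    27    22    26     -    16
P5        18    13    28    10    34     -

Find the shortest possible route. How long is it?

81 km — the shortest possible round trip.

Depot - P1 - P2 - P3 - P4 - P5 - Depot: 26+15+8+38+16+18 = 121
Depot - P1 - P2 - P3 - P5 - P4 - Depot: 26+15+8+12+34+25 = 120
Depot - P1 - P2 - P4 - P3 - P5 - Depot: 26+15+34+26+12+18 = 131
Depot - P1 - P2 - P4 - P5 - P3 - Depot: 26+15+34+16+10+26 = 127
Depot - P1 - P2 - P5 - P3 - P4 - Depot: 26+15+20+10+38+25 = 134
Depot - P1 - P2 - P5 - P4 - P3 - Depot: 26+15+20+34+26+26 = 147
Depot - P1 - P3 - P2 - P4 - P5 - Depot: 26+10+31+34+16+18 = 135
Depot - P1 - P3 - P2 - P5 - P4 - Depot: 26+10+31+20+34+25 = 146
Depot - P1 - P3 - P4 - P2 - P5 - Depot: 26+10+38+22+20+18 = 134
Depot - P1 - P3 - P4 - P5 - P2 - Depot: 26+10+38+16+28+3 = 121
Depot - P1 - P3 - P5 - P2 - P4 - Depot: 26+10+12+28+34+25 = 135
Depot - P1 - P3 - P5 - P4 - P2 - Depot: 26+10+12+34+22+3 = 107
Depot - P1 - P4 - P2 - P3 - P5 - Depot: 26+26+22+8+12+18 = 112
Depot - P1 - P4 - P2 - P5 - P3 - Depot: 26+26+22+20+10+26 = 130
… (106 more)
Depot - P3 - P5 - P1 - P4 - P2 - Depot: 5+12+13+26+22+3 = 81  ← best
The minimum is 81.
One optimal route: Depot → P3 → P5 → P1 → P4 → P2 → Depot.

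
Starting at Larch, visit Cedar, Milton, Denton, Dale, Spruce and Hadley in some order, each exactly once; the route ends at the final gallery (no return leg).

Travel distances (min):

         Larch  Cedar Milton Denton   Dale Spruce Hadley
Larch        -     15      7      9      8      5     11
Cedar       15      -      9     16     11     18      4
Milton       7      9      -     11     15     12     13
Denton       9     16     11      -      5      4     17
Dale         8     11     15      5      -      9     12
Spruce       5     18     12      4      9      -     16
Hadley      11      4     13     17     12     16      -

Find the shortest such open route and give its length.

There are 6! = 720 possible orderings.
Larch → Cedar → Milton → Denton → Dale → Spruce → Hadley: 15+9+11+5+9+16 = 65
Larch → Cedar → Milton → Denton → Dale → Hadley → Spruce: 15+9+11+5+12+16 = 68
Larch → Cedar → Milton → Denton → Spruce → Dale → Hadley: 15+9+11+4+9+12 = 60
Larch → Cedar → Milton → Denton → Spruce → Hadley → Dale: 15+9+11+4+16+12 = 67
Larch → Cedar → Milton → Denton → Hadley → Dale → Spruce: 15+9+11+17+12+9 = 73
Larch → Cedar → Milton → Denton → Hadley → Spruce → Dale: 15+9+11+17+16+9 = 77
Larch → Cedar → Milton → Dale → Denton → Spruce → Hadley: 15+9+15+5+4+16 = 64
Larch → Cedar → Milton → Dale → Denton → Hadley → Spruce: 15+9+15+5+17+16 = 77
… (712 more)
Larch → Spruce → Denton → Dale → Hadley → Cedar → Milton: 5+4+5+12+4+9 = 39  ← best
The minimum is 39.
One shortest path: Larch → Spruce → Denton → Dale → Hadley → Cedar → Milton.

Minimum one-way distance = 39 min.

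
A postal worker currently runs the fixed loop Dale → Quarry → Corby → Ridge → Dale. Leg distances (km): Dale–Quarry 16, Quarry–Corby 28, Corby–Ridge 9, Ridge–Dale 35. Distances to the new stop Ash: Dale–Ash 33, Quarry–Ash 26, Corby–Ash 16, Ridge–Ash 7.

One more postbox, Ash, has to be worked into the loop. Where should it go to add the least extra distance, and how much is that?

+5 km — insert Ash between Ridge and Dale.

Insertion cost between consecutive stops i–j is d(i,Ash) + d(Ash,j) − d(i,j):
  between Dale and Quarry: 33 + 26 − 16 = 43
  between Quarry and Corby: 26 + 16 − 28 = 14
  between Corby and Ridge: 16 + 7 − 9 = 14
  between Ridge and Dale: 7 + 33 − 35 = 5
Cheapest insertion is between Ridge and Dale, adding 5.
New total = 88 + 5 = 93.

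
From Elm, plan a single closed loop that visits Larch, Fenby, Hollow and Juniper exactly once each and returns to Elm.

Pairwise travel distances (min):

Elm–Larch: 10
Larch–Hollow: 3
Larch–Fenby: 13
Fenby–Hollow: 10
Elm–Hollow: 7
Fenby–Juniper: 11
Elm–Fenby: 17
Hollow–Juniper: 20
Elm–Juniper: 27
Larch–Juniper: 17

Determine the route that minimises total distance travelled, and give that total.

There are 12 distinct closed tours to check (reversals are equivalent).
Elm-Larch-Fenby-Hollow-Juniper-Elm: 10+13+10+20+27 = 80
Elm-Larch-Fenby-Juniper-Hollow-Elm: 10+13+11+20+7 = 61
Elm-Larch-Hollow-Fenby-Juniper-Elm: 10+3+10+11+27 = 61
Elm-Larch-Hollow-Juniper-Fenby-Elm: 10+3+20+11+17 = 61
Elm-Larch-Juniper-Fenby-Hollow-Elm: 10+17+11+10+7 = 55
Elm-Larch-Juniper-Hollow-Fenby-Elm: 10+17+20+10+17 = 74
Elm-Fenby-Larch-Hollow-Juniper-Elm: 17+13+3+20+27 = 80
Elm-Fenby-Larch-Juniper-Hollow-Elm: 17+13+17+20+7 = 74
Elm-Fenby-Hollow-Larch-Juniper-Elm: 17+10+3+17+27 = 74
Elm-Fenby-Juniper-Larch-Hollow-Elm: 17+11+17+3+7 = 55
Elm-Hollow-Larch-Fenby-Juniper-Elm: 7+3+13+11+27 = 61
Elm-Hollow-Fenby-Larch-Juniper-Elm: 7+10+13+17+27 = 74
The minimum is 55.
One optimal route: Elm → Larch → Juniper → Fenby → Hollow → Elm (or its reverse).

Minimum total distance: 55 min.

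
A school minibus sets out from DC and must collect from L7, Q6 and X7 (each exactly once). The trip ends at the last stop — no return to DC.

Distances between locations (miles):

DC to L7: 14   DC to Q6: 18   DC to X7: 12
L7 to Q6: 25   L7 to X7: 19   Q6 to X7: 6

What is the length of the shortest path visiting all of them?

There are 3! = 6 possible orderings.
DC - L7 - Q6 - X7: 14+25+6 = 45
DC - L7 - X7 - Q6: 14+19+6 = 39
DC - Q6 - L7 - X7: 18+25+19 = 62
DC - Q6 - X7 - L7: 18+6+19 = 43
DC - X7 - L7 - Q6: 12+19+25 = 56
DC - X7 - Q6 - L7: 12+6+25 = 43
The minimum is 39.
One shortest path: DC → L7 → X7 → Q6.

Minimum one-way distance = 39 miles.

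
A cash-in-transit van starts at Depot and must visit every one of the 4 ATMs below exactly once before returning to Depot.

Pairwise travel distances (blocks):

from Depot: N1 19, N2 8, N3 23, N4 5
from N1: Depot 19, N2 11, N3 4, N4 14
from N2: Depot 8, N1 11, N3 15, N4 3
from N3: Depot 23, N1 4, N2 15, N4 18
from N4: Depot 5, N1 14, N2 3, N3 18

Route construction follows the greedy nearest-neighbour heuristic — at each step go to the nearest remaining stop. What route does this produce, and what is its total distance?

46 blocks along Depot → N4 → N2 → N1 → N3 → Depot.

Depot → [N4:5 / N2:8 / N1:19 / N3:23] → N4 (5)
N4 → [N2:3 / N1:14 / N3:18] → N2 (3)
N2 → [N1:11 / N3:15] → N1 (11)
N1 → [N3:4] → N3 (4)
Return N3→Depot: 23.
Total = 5 + 3 + 11 + 4 + 23 = 46.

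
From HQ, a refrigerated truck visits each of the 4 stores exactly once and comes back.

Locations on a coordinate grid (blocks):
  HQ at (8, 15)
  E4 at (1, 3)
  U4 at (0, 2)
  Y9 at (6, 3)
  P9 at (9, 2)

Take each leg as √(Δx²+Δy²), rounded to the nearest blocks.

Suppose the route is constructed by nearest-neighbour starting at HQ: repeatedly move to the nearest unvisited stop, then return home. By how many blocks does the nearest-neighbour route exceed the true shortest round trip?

From HQ: Y9=12, P9=13, E4=14, U4=15 → choose Y9 (12).
From Y9: P9=3, E4=5, U4=6 → choose P9 (3).
From P9: E4=8, U4=9 → choose E4 (8).
From E4: U4=1 → choose U4 (1).
NN route HQ → Y9 → P9 → E4 → U4 → HQ costs 39.
Optimal: HQ → E4 → U4 → Y9 → P9 → HQ costs 37 (by enumerating all 12 distinct tours).
Excess = 39 − 37 = 2.

2 blocks longer than the optimal tour.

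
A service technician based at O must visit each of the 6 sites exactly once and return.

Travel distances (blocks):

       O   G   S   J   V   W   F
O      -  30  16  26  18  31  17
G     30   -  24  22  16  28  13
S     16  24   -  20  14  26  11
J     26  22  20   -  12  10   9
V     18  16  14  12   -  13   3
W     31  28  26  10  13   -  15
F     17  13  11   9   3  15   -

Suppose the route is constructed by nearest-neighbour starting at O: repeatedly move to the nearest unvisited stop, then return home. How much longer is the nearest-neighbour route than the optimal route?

The nearest-neighbour route is 7 blocks longer than optimal.

O: S=16, F=17, V=18, J=26, G=30, W=31 ⇒ S
S: F=11, V=14, J=20, G=24, W=26 ⇒ F
F: V=3, J=9, G=13, W=15 ⇒ V
V: J=12, W=13, G=16 ⇒ J
J: W=10, G=22 ⇒ W
W: G=28 ⇒ G
NN route O → S → F → V → J → W → G → O costs 110.
Optimal: O → S → G → F → J → W → V → O costs 103 (by enumerating all 360 distinct tours).
Excess = 110 − 103 = 7.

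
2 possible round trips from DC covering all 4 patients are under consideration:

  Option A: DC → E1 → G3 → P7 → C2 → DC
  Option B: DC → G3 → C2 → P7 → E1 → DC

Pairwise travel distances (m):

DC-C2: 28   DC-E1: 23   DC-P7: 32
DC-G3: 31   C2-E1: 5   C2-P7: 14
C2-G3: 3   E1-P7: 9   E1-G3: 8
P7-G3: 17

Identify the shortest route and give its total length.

Option A: 23 + 8 + 17 + 14 + 28 = 90
Option B: 31 + 3 + 14 + 9 + 23 = 80

Shortest is Option B, total 80 m.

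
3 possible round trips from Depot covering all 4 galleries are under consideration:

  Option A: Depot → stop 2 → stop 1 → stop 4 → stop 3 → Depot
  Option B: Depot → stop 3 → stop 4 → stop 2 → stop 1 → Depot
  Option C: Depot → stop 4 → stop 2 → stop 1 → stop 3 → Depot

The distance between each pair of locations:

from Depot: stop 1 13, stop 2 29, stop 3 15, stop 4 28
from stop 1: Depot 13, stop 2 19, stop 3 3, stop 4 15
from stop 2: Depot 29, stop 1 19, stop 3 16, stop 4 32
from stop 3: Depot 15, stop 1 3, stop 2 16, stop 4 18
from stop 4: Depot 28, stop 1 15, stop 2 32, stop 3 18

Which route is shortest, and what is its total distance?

Shortest is Option A, total 96.

Option A: 29 + 19 + 15 + 18 + 15 = 96
Option B: 15 + 18 + 32 + 19 + 13 = 97
Option C: 28 + 32 + 19 + 3 + 15 = 97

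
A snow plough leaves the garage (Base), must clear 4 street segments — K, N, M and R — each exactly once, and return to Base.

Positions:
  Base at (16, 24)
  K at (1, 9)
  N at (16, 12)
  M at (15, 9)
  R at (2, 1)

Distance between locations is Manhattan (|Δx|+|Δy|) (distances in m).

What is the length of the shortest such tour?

There are 12 distinct closed tours to check (reversals are equivalent).
Base-K-N-M-R-Base: 30+18+4+21+37 = 110
Base-K-N-R-M-Base: 30+18+25+21+16 = 110
Base-K-M-N-R-Base: 30+14+4+25+37 = 110
Base-K-M-R-N-Base: 30+14+21+25+12 = 102
Base-K-R-N-M-Base: 30+9+25+4+16 = 84
Base-K-R-M-N-Base: 30+9+21+4+12 = 76
Base-N-K-M-R-Base: 12+18+14+21+37 = 102
Base-N-K-R-M-Base: 12+18+9+21+16 = 76
Base-N-M-K-R-Base: 12+4+14+9+37 = 76
Base-N-R-K-M-Base: 12+25+9+14+16 = 76
Base-M-K-N-R-Base: 16+14+18+25+37 = 110
Base-M-N-K-R-Base: 16+4+18+9+37 = 84
The minimum is 76.
One optimal route: Base → K → R → M → N → Base (or its reverse).

Minimum total distance: 76 m.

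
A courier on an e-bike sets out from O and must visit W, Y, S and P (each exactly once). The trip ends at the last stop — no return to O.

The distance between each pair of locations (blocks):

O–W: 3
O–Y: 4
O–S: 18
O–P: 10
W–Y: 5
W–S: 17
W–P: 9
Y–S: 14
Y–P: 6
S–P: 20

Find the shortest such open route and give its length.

Shortest open route: 32 blocks.

There are 4! = 24 possible orderings.
O → W → Y → S → P: 3+5+14+20 = 42
O → W → Y → P → S: 3+5+6+20 = 34
O → W → S → Y → P: 3+17+14+6 = 40
O → W → S → P → Y: 3+17+20+6 = 46
O → W → P → Y → S: 3+9+6+14 = 32
O → W → P → S → Y: 3+9+20+14 = 46
O → Y → W → S → P: 4+5+17+20 = 46
O → Y → W → P → S: 4+5+9+20 = 38
O → Y → S → W → P: 4+14+17+9 = 44
O → Y → S → P → W: 4+14+20+9 = 47
O → Y → P → W → S: 4+6+9+17 = 36
O → Y → P → S → W: 4+6+20+17 = 47
O → S → W → Y → P: 18+17+5+6 = 46
O → S → W → P → Y: 18+17+9+6 = 50
… (10 more)
The minimum is 32.
One shortest path: O → W → P → Y → S.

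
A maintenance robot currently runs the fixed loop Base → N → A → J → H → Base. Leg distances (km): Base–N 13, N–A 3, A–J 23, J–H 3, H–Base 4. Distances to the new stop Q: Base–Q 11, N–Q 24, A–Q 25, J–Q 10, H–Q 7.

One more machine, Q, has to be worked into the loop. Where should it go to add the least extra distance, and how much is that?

Insertion cost between consecutive stops i–j is d(i,Q) + d(Q,j) − d(i,j):
  between Base and N: 11 + 24 − 13 = 22
  between N and A: 24 + 25 − 3 = 46
  between A and J: 25 + 10 − 23 = 12
  between J and H: 10 + 7 − 3 = 14
  between H and Base: 7 + 11 − 4 = 14
Cheapest insertion is between A and J, adding 12.
New total = 46 + 12 = 58.

Adding 12 km by placing Q on the A–J leg.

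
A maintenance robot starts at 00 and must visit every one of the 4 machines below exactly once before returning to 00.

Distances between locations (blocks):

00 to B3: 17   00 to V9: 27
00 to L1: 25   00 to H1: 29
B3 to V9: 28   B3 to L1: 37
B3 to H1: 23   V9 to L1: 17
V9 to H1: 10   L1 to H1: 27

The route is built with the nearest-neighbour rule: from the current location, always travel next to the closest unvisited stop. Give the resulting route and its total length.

At 00 the remaining stops are B3 17, L1 25, V9 27, H1 29; go to B3.
At B3 the remaining stops are H1 23, V9 28, L1 37; go to H1.
At H1 the remaining stops are V9 10, L1 27; go to V9.
At V9 the remaining stops are L1 17; go to L1.
Return L1→00: 25.
Total = 17 + 23 + 10 + 17 + 25 = 92.

Total distance 92 blocks via the nearest-neighbour route 00 → B3 → H1 → V9 → L1 → 00.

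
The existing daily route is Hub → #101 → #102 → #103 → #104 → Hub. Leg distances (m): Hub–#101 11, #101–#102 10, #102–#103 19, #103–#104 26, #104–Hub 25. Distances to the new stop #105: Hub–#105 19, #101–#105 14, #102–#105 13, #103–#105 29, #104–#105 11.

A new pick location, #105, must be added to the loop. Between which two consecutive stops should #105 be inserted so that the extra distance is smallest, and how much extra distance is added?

Adding 5 m by placing #105 on the #104–Hub leg.

Insertion cost between consecutive stops i–j is d(i,#105) + d(#105,j) − d(i,j):
  between Hub and #101: 19 + 14 − 11 = 22
  between #101 and #102: 14 + 13 − 10 = 17
  between #102 and #103: 13 + 29 − 19 = 23
  between #103 and #104: 29 + 11 − 26 = 14
  between #104 and Hub: 11 + 19 − 25 = 5
Cheapest insertion is between #104 and Hub, adding 5.
New total = 91 + 5 = 96.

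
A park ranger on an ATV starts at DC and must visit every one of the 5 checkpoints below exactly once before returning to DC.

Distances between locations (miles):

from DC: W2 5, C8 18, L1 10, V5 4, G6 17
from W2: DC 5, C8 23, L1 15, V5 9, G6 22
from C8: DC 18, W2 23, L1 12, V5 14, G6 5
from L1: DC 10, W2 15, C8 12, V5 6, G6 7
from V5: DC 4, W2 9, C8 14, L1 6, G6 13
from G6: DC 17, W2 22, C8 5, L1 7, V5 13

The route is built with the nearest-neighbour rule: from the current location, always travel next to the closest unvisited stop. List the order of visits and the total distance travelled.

From DC: distances to unvisited — V5=4, W2=5, L1=10, G6=17, C8=18. Nearest is V5 (4).
From V5: distances to unvisited — L1=6, W2=9, G6=13, C8=14. Nearest is L1 (6).
From L1: distances to unvisited — G6=7, C8=12, W2=15. Nearest is G6 (7).
From G6: distances to unvisited — C8=5, W2=22. Nearest is C8 (5).
From C8: distances to unvisited — W2=23. Nearest is W2 (23).
Return W2→DC: 5.
Total = 4 + 6 + 7 + 5 + 23 + 5 = 50.

Nearest-neighbour total = 50 miles; route DC → V5 → L1 → G6 → C8 → W2 → DC.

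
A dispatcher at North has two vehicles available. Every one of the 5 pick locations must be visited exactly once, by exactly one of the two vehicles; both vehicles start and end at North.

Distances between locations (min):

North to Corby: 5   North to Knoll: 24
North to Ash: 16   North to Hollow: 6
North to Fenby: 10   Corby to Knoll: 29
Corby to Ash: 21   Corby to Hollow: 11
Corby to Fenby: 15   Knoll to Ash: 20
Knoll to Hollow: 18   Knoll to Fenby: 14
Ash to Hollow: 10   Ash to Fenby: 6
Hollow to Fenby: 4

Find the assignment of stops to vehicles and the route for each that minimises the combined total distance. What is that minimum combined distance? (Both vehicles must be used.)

Check every non-empty split of the stops between the two vehicles; for each half take its own optimal tour:
  {Corby} + {Knoll, Ash, Hollow, Fenby}: 10 + 60 = 70
  {Knoll} + {Corby, Ash, Hollow, Fenby}: 48 + 42 = 90
  {Corby, Knoll} + {Ash, Hollow, Fenby}: 58 + 32 = 90
  {Ash} + {Corby, Knoll, Hollow, Fenby}: 32 + 58 = 90
  {Corby, Ash} + {Knoll, Hollow, Fenby}: 42 + 48 = 90
  {Knoll, Ash} + {Corby, Hollow, Fenby}: 60 + 30 = 90
  … (15 splits in total)
Best: vehicle 1 North → Corby → North = 10; vehicle 2 North → Knoll → Ash → Fenby → Hollow → North = 60; combined 70.

Minimum combined distance: 70 min.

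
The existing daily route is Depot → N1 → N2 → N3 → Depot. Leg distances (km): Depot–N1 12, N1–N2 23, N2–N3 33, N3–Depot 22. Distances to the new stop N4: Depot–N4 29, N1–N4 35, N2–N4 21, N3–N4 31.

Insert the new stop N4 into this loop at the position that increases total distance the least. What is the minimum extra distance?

+19 km — insert N4 between N2 and N3.

Insertion cost between consecutive stops i–j is d(i,N4) + d(N4,j) − d(i,j):
  between Depot and N1: 29 + 35 − 12 = 52
  between N1 and N2: 35 + 21 − 23 = 33
  between N2 and N3: 21 + 31 − 33 = 19
  between N3 and Depot: 31 + 29 − 22 = 38
Cheapest insertion is between N2 and N3, adding 19.
New total = 90 + 19 = 109.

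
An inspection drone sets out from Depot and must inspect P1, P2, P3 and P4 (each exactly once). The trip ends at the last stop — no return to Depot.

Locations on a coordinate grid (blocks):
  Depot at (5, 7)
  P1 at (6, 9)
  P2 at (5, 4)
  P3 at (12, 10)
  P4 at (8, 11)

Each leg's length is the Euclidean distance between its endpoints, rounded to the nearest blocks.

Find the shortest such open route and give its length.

There are 4! = 24 possible orderings.
Depot→P1→P2→P3→P4: 2+5+9+4 = 20
Depot→P1→P2→P4→P3: 2+5+8+4 = 19
Depot→P1→P3→P2→P4: 2+6+9+8 = 25
Depot→P1→P3→P4→P2: 2+6+4+8 = 20
Depot→P1→P4→P2→P3: 2+3+8+9 = 22
Depot→P1→P4→P3→P2: 2+3+4+9 = 18
Depot→P2→P1→P3→P4: 3+5+6+4 = 18
Depot→P2→P1→P4→P3: 3+5+3+4 = 15
Depot→P2→P3→P1→P4: 3+9+6+3 = 21
Depot→P2→P3→P4→P1: 3+9+4+3 = 19
Depot→P2→P4→P1→P3: 3+8+3+6 = 20
Depot→P2→P4→P3→P1: 3+8+4+6 = 21
Depot→P3→P1→P2→P4: 8+6+5+8 = 27
Depot→P3→P1→P4→P2: 8+6+3+8 = 25
… (10 more)
The minimum is 15.
One shortest path: Depot → P2 → P1 → P4 → P3.

Shortest open route: 15 blocks.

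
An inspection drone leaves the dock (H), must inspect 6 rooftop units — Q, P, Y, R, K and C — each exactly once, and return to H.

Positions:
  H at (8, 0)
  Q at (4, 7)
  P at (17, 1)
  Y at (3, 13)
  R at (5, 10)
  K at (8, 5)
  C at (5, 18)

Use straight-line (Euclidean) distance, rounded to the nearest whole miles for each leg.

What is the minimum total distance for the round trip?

With 6 stops there are 6!/2 = 360 distinct round trips (a route and its reverse cost the same).
H - Q - P - Y - R - K - C - H: 8+14+18+4+6+13+18 = 81
H - Q - P - Y - R - C - K - H: 8+14+18+4+8+13+5 = 70
H - Q - P - Y - K - R - C - H: 8+14+18+9+6+8+18 = 81
H - Q - P - Y - K - C - R - H: 8+14+18+9+13+8+10 = 80
H - Q - P - Y - C - R - K - H: 8+14+18+5+8+6+5 = 64
H - Q - P - Y - C - K - R - H: 8+14+18+5+13+6+10 = 74
H - Q - P - R - Y - K - C - H: 8+14+15+4+9+13+18 = 81
H - Q - P - R - Y - C - K - H: 8+14+15+4+5+13+5 = 64
… (352 more)
H - P - C - Y - R - Q - K - H: 9+21+5+4+3+4+5 = 51  ← best
The minimum is 51.
One optimal route: H → P → C → Y → R → Q → K → H (or its reverse).

51 miles — the shortest possible round trip.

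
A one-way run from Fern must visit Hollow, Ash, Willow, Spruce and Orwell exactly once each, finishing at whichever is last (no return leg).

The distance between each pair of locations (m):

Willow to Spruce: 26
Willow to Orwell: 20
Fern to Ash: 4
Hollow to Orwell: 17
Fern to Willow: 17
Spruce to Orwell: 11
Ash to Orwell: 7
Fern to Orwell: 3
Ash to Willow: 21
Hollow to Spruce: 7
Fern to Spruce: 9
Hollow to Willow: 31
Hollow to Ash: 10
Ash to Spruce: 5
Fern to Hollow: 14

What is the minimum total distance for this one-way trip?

52 m — the minimum one-way total.

There are 5! = 120 possible orderings.
Fern → Hollow → Ash → Willow → Spruce → Orwell: 14+10+21+26+11 = 82
Fern → Hollow → Ash → Willow → Orwell → Spruce: 14+10+21+20+11 = 76
Fern → Hollow → Ash → Spruce → Willow → Orwell: 14+10+5+26+20 = 75
Fern → Hollow → Ash → Spruce → Orwell → Willow: 14+10+5+11+20 = 60
Fern → Hollow → Ash → Orwell → Willow → Spruce: 14+10+7+20+26 = 77
Fern → Hollow → Ash → Orwell → Spruce → Willow: 14+10+7+11+26 = 68
Fern → Hollow → Willow → Ash → Spruce → Orwell: 14+31+21+5+11 = 82
Fern → Hollow → Willow → Ash → Orwell → Spruce: 14+31+21+7+11 = 84
Fern → Hollow → Willow → Spruce → Ash → Orwell: 14+31+26+5+7 = 83
Fern → Hollow → Willow → Spruce → Orwell → Ash: 14+31+26+11+7 = 89
Fern → Hollow → Willow → Orwell → Ash → Spruce: 14+31+20+7+5 = 77
Fern → Hollow → Willow → Orwell → Spruce → Ash: 14+31+20+11+5 = 81
Fern → Hollow → Spruce → Ash → Willow → Orwell: 14+7+5+21+20 = 67
Fern → Hollow → Spruce → Ash → Orwell → Willow: 14+7+5+7+20 = 53
… (106 more)
Fern → Ash → Hollow → Spruce → Orwell → Willow: 4+10+7+11+20 = 52  ← best
The minimum is 52.
One shortest path: Fern → Ash → Hollow → Spruce → Orwell → Willow.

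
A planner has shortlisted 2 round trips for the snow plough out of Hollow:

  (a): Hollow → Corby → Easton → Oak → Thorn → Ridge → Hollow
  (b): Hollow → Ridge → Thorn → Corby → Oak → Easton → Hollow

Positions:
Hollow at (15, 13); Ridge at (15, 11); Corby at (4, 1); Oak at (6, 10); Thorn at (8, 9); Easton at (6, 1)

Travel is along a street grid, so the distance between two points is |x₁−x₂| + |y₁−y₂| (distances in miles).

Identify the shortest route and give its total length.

(a): 23 + 2 + 9 + 3 + 9 + 2 = 48
(b): 2 + 9 + 12 + 11 + 9 + 21 = 64

Shortest is (a), total 48 miles.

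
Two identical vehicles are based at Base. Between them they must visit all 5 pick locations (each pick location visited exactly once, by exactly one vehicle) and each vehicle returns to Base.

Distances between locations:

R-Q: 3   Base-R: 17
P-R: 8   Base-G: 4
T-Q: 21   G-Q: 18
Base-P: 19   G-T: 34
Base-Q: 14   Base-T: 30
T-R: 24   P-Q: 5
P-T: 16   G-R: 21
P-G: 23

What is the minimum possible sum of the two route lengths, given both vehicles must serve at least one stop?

Check every non-empty split of the stops between the two vehicles; for each half take its own optimal tour:
  {P} + {G, T, R, Q}: 38 + 79 = 117
  {G} + {P, T, R, Q}: 8 + 71 = 79
  {P, G} + {T, R, Q}: 46 + 71 = 117
  {T} + {P, G, R, Q}: 60 + 52 = 112
  {P, T} + {G, R, Q}: 65 + 42 = 107
  {G, T} + {P, R, Q}: 68 + 44 = 112
  … (15 splits in total)
Best: vehicle 1 Base → G → Base = 8; vehicle 2 Base → T → P → R → Q → Base = 71; combined 79.

79 — the smallest possible combined total.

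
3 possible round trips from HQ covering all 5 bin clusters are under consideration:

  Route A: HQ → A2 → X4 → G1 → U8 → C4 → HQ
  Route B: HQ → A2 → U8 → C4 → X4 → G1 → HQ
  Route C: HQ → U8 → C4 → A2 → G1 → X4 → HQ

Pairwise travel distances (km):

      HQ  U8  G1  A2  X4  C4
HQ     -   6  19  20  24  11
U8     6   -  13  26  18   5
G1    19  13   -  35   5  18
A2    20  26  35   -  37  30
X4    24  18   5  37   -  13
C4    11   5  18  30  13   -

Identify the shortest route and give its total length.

Route A: 20 + 37 + 5 + 13 + 5 + 11 = 91
Route B: 20 + 26 + 5 + 13 + 5 + 19 = 88
Route C: 6 + 5 + 30 + 35 + 5 + 24 = 105

88 km — Route B is the shortest.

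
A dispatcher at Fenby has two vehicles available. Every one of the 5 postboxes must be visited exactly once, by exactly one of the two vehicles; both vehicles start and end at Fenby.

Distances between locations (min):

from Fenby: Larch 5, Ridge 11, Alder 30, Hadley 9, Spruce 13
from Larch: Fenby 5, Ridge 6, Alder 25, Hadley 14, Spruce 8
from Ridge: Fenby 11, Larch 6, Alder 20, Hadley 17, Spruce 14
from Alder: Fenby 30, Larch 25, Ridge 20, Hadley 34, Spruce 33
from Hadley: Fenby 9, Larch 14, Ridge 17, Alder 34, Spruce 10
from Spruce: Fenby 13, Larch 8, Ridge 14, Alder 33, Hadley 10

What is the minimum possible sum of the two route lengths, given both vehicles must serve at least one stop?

Check every non-empty split of the stops between the two vehicles; for each half take its own optimal tour:
  {Larch} + {Ridge, Alder, Hadley, Spruce}: 10 + 83 = 93
  {Ridge} + {Larch, Alder, Hadley, Spruce}: 22 + 82 = 104
  {Larch, Ridge} + {Alder, Hadley, Spruce}: 22 + 82 = 104
  {Alder} + {Larch, Ridge, Hadley, Spruce}: 60 + 44 = 104
  {Larch, Alder} + {Ridge, Hadley, Spruce}: 60 + 44 = 104
  {Ridge, Alder} + {Larch, Hadley, Spruce}: 61 + 32 = 93
  … (15 splits in total)
Best: vehicle 1 Fenby → Larch → Fenby = 10; vehicle 2 Fenby → Ridge → Alder → Spruce → Hadley → Fenby = 83; combined 93.

93 min — the smallest possible combined total.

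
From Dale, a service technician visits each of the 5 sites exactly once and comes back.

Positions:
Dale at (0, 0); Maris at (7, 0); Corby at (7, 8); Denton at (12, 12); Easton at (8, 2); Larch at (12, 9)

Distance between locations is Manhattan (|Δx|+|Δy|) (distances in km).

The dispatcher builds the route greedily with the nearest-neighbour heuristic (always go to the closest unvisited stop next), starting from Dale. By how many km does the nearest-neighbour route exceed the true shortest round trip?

2 km longer than the optimal tour.

Dale: Maris=7, Easton=10, Corby=15, Larch=21, Denton=24 ⇒ Maris
Maris: Easton=3, Corby=8, Larch=14, Denton=17 ⇒ Easton
Easton: Corby=7, Larch=11, Denton=14 ⇒ Corby
Corby: Larch=6, Denton=9 ⇒ Larch
Larch: Denton=3 ⇒ Denton
NN route Dale → Maris → Easton → Corby → Larch → Denton → Dale costs 50.
Optimal: Dale → Maris → Corby → Denton → Larch → Easton → Dale costs 48 (by enumerating all 60 distinct tours).
Excess = 50 − 48 = 2.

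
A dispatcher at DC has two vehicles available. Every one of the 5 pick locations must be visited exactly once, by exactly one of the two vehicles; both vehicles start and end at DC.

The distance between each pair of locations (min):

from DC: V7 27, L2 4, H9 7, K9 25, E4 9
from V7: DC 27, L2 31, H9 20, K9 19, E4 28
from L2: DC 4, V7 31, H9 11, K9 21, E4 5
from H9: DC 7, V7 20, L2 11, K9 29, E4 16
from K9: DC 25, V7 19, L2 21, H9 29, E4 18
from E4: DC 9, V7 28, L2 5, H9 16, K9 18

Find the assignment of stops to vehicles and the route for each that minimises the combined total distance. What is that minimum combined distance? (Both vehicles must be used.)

Check every non-empty split of the stops between the two vehicles; for each half take its own optimal tour:
  {V7} + {L2, H9, K9, E4}: 54 + 63 = 117
  {L2} + {V7, H9, K9, E4}: 8 + 73 = 81
  {V7, L2} + {H9, K9, E4}: 62 + 63 = 125
  {H9} + {V7, L2, K9, E4}: 14 + 73 = 87
  {V7, H9} + {L2, K9, E4}: 54 + 52 = 106
  {L2, H9} + {V7, K9, E4}: 22 + 73 = 95
  … (15 splits in total)
Best: vehicle 1 DC → L2 → DC = 8; vehicle 2 DC → H9 → V7 → K9 → E4 → DC = 73; combined 81.

Minimum combined distance: 81 min.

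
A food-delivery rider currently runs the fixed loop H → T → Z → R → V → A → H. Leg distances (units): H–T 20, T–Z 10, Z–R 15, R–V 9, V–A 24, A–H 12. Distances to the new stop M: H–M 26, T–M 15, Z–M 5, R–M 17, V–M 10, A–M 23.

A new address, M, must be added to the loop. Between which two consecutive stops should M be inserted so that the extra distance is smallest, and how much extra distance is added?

Insertion cost between consecutive stops i–j is d(i,M) + d(M,j) − d(i,j):
  between H and T: 26 + 15 − 20 = 21
  between T and Z: 15 + 5 − 10 = 10
  between Z and R: 5 + 17 − 15 = 7
  between R and V: 17 + 10 − 9 = 18
  between V and A: 10 + 23 − 24 = 9
  between A and H: 23 + 26 − 12 = 37
Cheapest insertion is between Z and R, adding 7.
New total = 90 + 7 = 97.

Minimum extra distance: 7, inserting M between Z and R.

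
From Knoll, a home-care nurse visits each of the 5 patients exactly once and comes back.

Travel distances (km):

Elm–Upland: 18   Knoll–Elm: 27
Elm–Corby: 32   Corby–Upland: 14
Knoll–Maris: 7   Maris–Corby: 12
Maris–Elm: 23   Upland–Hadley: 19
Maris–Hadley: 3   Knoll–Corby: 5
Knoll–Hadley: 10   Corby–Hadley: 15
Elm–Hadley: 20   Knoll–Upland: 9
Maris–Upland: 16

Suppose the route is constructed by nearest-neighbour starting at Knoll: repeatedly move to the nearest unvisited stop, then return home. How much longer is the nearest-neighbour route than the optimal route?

The nearest-neighbour route is 17 km longer than optimal.

From Knoll: Corby=5, Maris=7, Upland=9, Hadley=10, Elm=27 → choose Corby (5).
From Corby: Maris=12, Upland=14, Hadley=15, Elm=32 → choose Maris (12).
From Maris: Hadley=3, Upland=16, Elm=23 → choose Hadley (3).
From Hadley: Upland=19, Elm=20 → choose Upland (19).
From Upland: Elm=18 → choose Elm (18).
NN route Knoll → Corby → Maris → Hadley → Upland → Elm → Knoll costs 84.
Optimal: Knoll → Maris → Hadley → Elm → Upland → Corby → Knoll costs 67 (by enumerating all 60 distinct tours).
Excess = 84 − 67 = 17.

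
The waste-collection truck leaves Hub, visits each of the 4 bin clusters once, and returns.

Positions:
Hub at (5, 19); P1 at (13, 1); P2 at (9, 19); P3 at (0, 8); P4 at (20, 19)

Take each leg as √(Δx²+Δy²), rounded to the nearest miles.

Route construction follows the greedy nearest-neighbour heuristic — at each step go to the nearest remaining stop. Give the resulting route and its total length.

Hub → [P2:4 / P3:12 / P4:15 / P1:20] → P2 (4)
P2 → [P4:11 / P3:14 / P1:18] → P4 (11)
P4 → [P1:19 / P3:23] → P1 (19)
P1 → [P3:15] → P3 (15)
Return P3→Hub: 12.
Total = 4 + 11 + 19 + 15 + 12 = 61.

Total distance 61 miles via the nearest-neighbour route Hub → P2 → P4 → P1 → P3 → Hub.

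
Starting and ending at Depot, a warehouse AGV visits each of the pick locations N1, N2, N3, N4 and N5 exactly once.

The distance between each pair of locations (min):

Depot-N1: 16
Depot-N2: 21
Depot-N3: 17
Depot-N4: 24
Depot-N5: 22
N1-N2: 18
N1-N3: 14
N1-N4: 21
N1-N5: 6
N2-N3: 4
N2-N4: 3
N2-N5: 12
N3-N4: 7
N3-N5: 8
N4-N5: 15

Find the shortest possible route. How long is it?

Minimum total distance: 61 min.

Depot → N1 → N2 → N3 → N4 → N5 → Depot: 16+18+4+7+15+22 = 82
Depot → N1 → N2 → N3 → N5 → N4 → Depot: 16+18+4+8+15+24 = 85
Depot → N1 → N2 → N4 → N3 → N5 → Depot: 16+18+3+7+8+22 = 74
Depot → N1 → N2 → N4 → N5 → N3 → Depot: 16+18+3+15+8+17 = 77
Depot → N1 → N2 → N5 → N3 → N4 → Depot: 16+18+12+8+7+24 = 85
Depot → N1 → N2 → N5 → N4 → N3 → Depot: 16+18+12+15+7+17 = 85
Depot → N1 → N3 → N2 → N4 → N5 → Depot: 16+14+4+3+15+22 = 74
Depot → N1 → N3 → N2 → N5 → N4 → Depot: 16+14+4+12+15+24 = 85
Depot → N1 → N3 → N4 → N2 → N5 → Depot: 16+14+7+3+12+22 = 74
Depot → N1 → N3 → N4 → N5 → N2 → Depot: 16+14+7+15+12+21 = 85
Depot → N1 → N3 → N5 → N2 → N4 → Depot: 16+14+8+12+3+24 = 77
Depot → N1 → N3 → N5 → N4 → N2 → Depot: 16+14+8+15+3+21 = 77
Depot → N1 → N4 → N2 → N3 → N5 → Depot: 16+21+3+4+8+22 = 74
Depot → N1 → N4 → N2 → N5 → N3 → Depot: 16+21+3+12+8+17 = 77
… (46 more)
Depot → N1 → N5 → N2 → N4 → N3 → Depot: 16+6+12+3+7+17 = 61  ← best
The minimum is 61.
One optimal route: Depot → N1 → N5 → N2 → N4 → N3 → Depot (or its reverse).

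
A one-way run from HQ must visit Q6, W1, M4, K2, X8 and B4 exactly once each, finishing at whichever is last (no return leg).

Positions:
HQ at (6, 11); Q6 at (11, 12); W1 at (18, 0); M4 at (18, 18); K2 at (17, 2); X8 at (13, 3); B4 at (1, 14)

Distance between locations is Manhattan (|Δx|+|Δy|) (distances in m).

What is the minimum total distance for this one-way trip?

Minimum one-way distance = 57 m.

There are 6! = 720 possible orderings.
HQ → Q6 → W1 → M4 → K2 → X8 → B4: 6+19+18+17+5+23 = 88
HQ → Q6 → W1 → M4 → K2 → B4 → X8: 6+19+18+17+28+23 = 111
HQ → Q6 → W1 → M4 → X8 → K2 → B4: 6+19+18+20+5+28 = 96
HQ → Q6 → W1 → M4 → X8 → B4 → K2: 6+19+18+20+23+28 = 114
HQ → Q6 → W1 → M4 → B4 → K2 → X8: 6+19+18+21+28+5 = 97
HQ → Q6 → W1 → M4 → B4 → X8 → K2: 6+19+18+21+23+5 = 92
HQ → Q6 → W1 → K2 → M4 → X8 → B4: 6+19+3+17+20+23 = 88
HQ → Q6 → W1 → K2 → M4 → B4 → X8: 6+19+3+17+21+23 = 89
… (712 more)
HQ → B4 → Q6 → X8 → K2 → W1 → M4: 8+12+11+5+3+18 = 57  ← best
The minimum is 57.
One shortest path: HQ → B4 → Q6 → X8 → K2 → W1 → M4.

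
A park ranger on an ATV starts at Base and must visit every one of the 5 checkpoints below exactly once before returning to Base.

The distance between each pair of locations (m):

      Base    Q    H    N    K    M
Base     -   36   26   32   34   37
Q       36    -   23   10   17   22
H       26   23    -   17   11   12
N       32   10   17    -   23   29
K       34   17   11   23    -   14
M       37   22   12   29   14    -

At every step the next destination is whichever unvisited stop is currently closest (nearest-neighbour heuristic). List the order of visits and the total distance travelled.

115 m along Base → H → K → M → Q → N → Base.

From Base: distances to unvisited — H=26, N=32, K=34, Q=36, M=37. Nearest is H (26).
From H: distances to unvisited — K=11, M=12, N=17, Q=23. Nearest is K (11).
From K: distances to unvisited — M=14, Q=17, N=23. Nearest is M (14).
From M: distances to unvisited — Q=22, N=29. Nearest is Q (22).
From Q: distances to unvisited — N=10. Nearest is N (10).
Return N→Base: 32.
Total = 26 + 11 + 14 + 22 + 10 + 32 = 115.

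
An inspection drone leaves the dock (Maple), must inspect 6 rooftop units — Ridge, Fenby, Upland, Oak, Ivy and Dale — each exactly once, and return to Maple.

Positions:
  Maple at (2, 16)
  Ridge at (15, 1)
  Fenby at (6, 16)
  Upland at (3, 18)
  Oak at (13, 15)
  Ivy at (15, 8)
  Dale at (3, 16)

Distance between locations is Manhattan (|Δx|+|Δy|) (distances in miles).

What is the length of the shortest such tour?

60 miles — the shortest possible round trip.

With 6 stops there are 6!/2 = 360 distinct round trips (a route and its reverse cost the same).
Maple - Ridge - Fenby - Upland - Oak - Ivy - Dale - Maple: 28+24+5+13+9+20+1 = 100
Maple - Ridge - Fenby - Upland - Oak - Dale - Ivy - Maple: 28+24+5+13+11+20+21 = 122
Maple - Ridge - Fenby - Upland - Ivy - Oak - Dale - Maple: 28+24+5+22+9+11+1 = 100
Maple - Ridge - Fenby - Upland - Ivy - Dale - Oak - Maple: 28+24+5+22+20+11+12 = 122
Maple - Ridge - Fenby - Upland - Dale - Oak - Ivy - Maple: 28+24+5+2+11+9+21 = 100
Maple - Ridge - Fenby - Upland - Dale - Ivy - Oak - Maple: 28+24+5+2+20+9+12 = 100
Maple - Ridge - Fenby - Oak - Upland - Ivy - Dale - Maple: 28+24+8+13+22+20+1 = 116
Maple - Ridge - Fenby - Oak - Upland - Dale - Ivy - Maple: 28+24+8+13+2+20+21 = 116
… (352 more)
Maple - Ridge - Ivy - Oak - Fenby - Upland - Dale - Maple: 28+7+9+8+5+2+1 = 60  ← best
The minimum is 60.
One optimal route: Maple → Ridge → Ivy → Oak → Fenby → Upland → Dale → Maple (or its reverse).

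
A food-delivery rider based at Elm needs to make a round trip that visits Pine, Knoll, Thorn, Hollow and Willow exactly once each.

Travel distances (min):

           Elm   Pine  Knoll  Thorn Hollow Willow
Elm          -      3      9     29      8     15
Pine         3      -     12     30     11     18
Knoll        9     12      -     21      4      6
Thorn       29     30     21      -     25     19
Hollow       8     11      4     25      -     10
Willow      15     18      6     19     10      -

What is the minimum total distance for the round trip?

There are 60 distinct closed tours to check (reversals are equivalent).
Elm → Pine → Knoll → Thorn → Hollow → Willow → Elm: 3+12+21+25+10+15 = 86
Elm → Pine → Knoll → Thorn → Willow → Hollow → Elm: 3+12+21+19+10+8 = 73
Elm → Pine → Knoll → Hollow → Thorn → Willow → Elm: 3+12+4+25+19+15 = 78
Elm → Pine → Knoll → Hollow → Willow → Thorn → Elm: 3+12+4+10+19+29 = 77
Elm → Pine → Knoll → Willow → Thorn → Hollow → Elm: 3+12+6+19+25+8 = 73
Elm → Pine → Knoll → Willow → Hollow → Thorn → Elm: 3+12+6+10+25+29 = 85
Elm → Pine → Thorn → Knoll → Hollow → Willow → Elm: 3+30+21+4+10+15 = 83
Elm → Pine → Thorn → Knoll → Willow → Hollow → Elm: 3+30+21+6+10+8 = 78
Elm → Pine → Thorn → Hollow → Knoll → Willow → Elm: 3+30+25+4+6+15 = 83
Elm → Pine → Thorn → Hollow → Willow → Knoll → Elm: 3+30+25+10+6+9 = 83
Elm → Pine → Thorn → Willow → Knoll → Hollow → Elm: 3+30+19+6+4+8 = 70
Elm → Pine → Thorn → Willow → Hollow → Knoll → Elm: 3+30+19+10+4+9 = 75
Elm → Pine → Hollow → Knoll → Thorn → Willow → Elm: 3+11+4+21+19+15 = 73
Elm → Pine → Hollow → Knoll → Willow → Thorn → Elm: 3+11+4+6+19+29 = 72
… (46 more)
The minimum is 70.
One optimal route: Elm → Pine → Thorn → Willow → Knoll → Hollow → Elm (or its reverse).

70 min — the shortest possible round trip.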